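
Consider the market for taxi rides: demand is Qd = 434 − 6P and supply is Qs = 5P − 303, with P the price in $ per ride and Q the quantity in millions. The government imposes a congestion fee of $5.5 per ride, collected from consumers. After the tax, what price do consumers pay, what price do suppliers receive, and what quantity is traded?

Before the tax: set 434 − 6P = 5P − 303 → P* = $67, Q* = 32.
With the tax collected from consumers, demand (in seller-price terms) shifts: Qd = 434 − 6(P + 5.5).
Solving gives Q = 17 with consumers paying $69.5 and suppliers receiving $64 (the $5.5 wedge).

Consumers pay $69.5; suppliers receive $64; quantity = 17.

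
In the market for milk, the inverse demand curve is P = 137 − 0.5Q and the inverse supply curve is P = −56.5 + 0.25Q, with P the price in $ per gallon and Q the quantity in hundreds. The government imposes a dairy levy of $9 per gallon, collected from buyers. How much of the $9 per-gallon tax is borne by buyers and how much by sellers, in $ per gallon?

Buyers bear $6 per gallon; sellers bear $3 per gallon.

Rewrite in direct form: Qd = 274 − 2P and Qs = 4P + 226.
Before the tax: set 274 − 2P = 4P + 226 → P* = $8, Q* = 258.
With the tax collected from buyers, demand (in seller-price terms) shifts: Qd = 274 − 2(P + 9).
Solving gives Q = 246 with buyers paying $14 and sellers receiving $5 (the $9 wedge).
Burden on buyers: $6; on sellers: $3. (They sum to $9.)
The less price-elastic side of the market bears the larger share of a per-unit tax.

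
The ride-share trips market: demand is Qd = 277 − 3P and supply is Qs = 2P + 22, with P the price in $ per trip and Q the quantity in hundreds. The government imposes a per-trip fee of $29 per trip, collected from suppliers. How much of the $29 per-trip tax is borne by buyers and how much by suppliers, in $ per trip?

Buyers bear $11.6 per trip; suppliers bear $17.4 per trip.

Without the tax, 277 − 3P = 2P + 22 gives 5P = 255, so P* = $51 and Q* = 124.
With the tax collected from suppliers, supply shifts: Qs = 2(P − 29) + 22.
New equilibrium: buyers pay $62.6, suppliers receive $33.6, Q = 89.2. (Wedge: Pb − Ps = 29.)
Burden on buyers: $11.6; on suppliers: $17.4. (They sum to $29.)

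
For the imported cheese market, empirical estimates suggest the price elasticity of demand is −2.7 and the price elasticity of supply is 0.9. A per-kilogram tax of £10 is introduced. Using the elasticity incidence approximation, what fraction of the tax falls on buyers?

Incidence ratio: buyers' share ≈ εs / (εs + |εd|) = 0.9 / (0.9 + 2.7) = 0.25.
Supply is the less elastic side, so buyers bear the smaller share.

Buyers' share ≈ 0.25.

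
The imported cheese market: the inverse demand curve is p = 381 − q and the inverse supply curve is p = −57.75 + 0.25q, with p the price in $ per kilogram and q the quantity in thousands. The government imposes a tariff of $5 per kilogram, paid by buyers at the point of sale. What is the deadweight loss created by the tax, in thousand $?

Deadweight loss = $10 thousand.

Inverting to q(p) form: qd = 381 − p; qs = 4p + 231.
Without the tax, 381 − p = 4p + 231 gives 5p = 150, so p* = $30 and q* = 351.
With the tax collected from buyers, demand (in seller-price terms) shifts: qd = 381 − (p + 5).
Solving gives q = 347 with buyers paying $34 and producers receiving $29 (the $5 wedge).
Quantity falls by |ΔQ| = |351 − 347| = 4.
DWL = ½ · t · |ΔQ| = ½ · 5 · 4 = $10.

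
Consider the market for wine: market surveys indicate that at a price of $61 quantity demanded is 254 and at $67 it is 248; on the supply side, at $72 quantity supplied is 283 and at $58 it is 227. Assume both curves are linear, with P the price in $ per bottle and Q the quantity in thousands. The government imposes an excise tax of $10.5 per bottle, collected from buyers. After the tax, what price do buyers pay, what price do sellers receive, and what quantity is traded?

Buyers pay $72.4; sellers receive $61.9; quantity = 242.6.

Demand slope: (248 − 254)/(67 − 61) = -1, so Qd = 315 − P.
Supply slope: (227 − 283)/(58 − 72) = 4, so Qs = 4P − 5.
Without the tax, 315 − P = 4P − 5 gives 5P = 320, so P* = $64 and Q* = 251.
With the tax collected from buyers, demand (in seller-price terms) shifts: Qd = 315 − (P + 10.5).
Solving gives Q = 242.6 with buyers paying $72.4 and sellers receiving $61.9 (the $10.5 wedge).
The less price-elastic side of the market bears the larger share of a per-unit tax.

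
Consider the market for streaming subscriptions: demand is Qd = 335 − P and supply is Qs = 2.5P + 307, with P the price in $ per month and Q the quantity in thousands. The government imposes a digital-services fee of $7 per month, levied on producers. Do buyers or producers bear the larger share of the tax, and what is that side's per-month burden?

Without the tax, 335 − P = 2.5P + 307 gives 3.5P = 28, so P* = $8 and Q* = 327.
With the tax collected from producers, supply shifts: Qs = 2.5(P − 7) + 307.
Solving gives Q = 322 with buyers paying $13 and producers receiving $6 (the $7 wedge).
Per-month burden: buyers $5, producers $2.
Buyers take the larger share because demand is less price-elastic here (demand slope 1 vs supply slope 2.5).
The less price-elastic side of the market bears the larger share of a per-unit tax.

Buyers bear the larger share: $5 per month.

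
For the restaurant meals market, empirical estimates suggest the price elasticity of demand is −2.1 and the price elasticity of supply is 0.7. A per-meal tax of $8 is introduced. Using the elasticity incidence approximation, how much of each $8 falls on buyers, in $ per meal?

Incidence ratio: buyers' share ≈ εs / (εs + |εd|) = 0.7 / (0.7 + 2.1) = 0.25.
So buyers bear ≈ 0.25 × $8 = $2; suppliers bear $6.

Buyers bear ≈ $2 per meal.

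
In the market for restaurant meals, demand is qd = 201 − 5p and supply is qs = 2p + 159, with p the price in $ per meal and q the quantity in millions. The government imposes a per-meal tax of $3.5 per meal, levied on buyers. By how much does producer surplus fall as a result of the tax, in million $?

Before the tax: set 201 − 5p = 2p + 159 → p* = $6, q* = 171.
With the tax collected from buyers, demand (in seller-price terms) shifts: qd = 201 − 5(p + 3.5).
New equilibrium: buyers pay $7, producers receive $3.5, q = 166. (Wedge: pb − ps = 3.5.)
ΔPS is the trapezoid between Q = 166 and Q = 171 of height $2.5: ½ · (171 + 166) · 2.5 = $421.25.

Producer surplus falls by $421.25 million.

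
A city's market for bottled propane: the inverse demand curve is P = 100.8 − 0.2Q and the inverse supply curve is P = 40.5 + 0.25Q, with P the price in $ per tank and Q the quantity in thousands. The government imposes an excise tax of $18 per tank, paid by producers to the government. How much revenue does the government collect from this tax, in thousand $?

Inverting to Q(P) form: Qd = 504 − 5P; Qs = 4P − 162.
Before the tax: set 504 − 5P = 4P − 162 → P* = $74, Q* = 134.
With the tax collected from producers, supply shifts: Qs = 4(P − 18) − 162.
New equilibrium: buyers pay $82, producers receive $64, Q = 94. (Wedge: Pb − Ps = 18.)
Revenue = t · Q = 18 · 94 = $1692.

Tax revenue = $1692 thousand.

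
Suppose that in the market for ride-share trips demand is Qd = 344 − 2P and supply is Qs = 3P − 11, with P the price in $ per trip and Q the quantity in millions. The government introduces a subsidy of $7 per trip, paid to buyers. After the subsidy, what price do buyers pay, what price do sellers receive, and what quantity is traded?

Buyers pay $66.8; sellers receive $73.8; quantity = 210.4.

Before the subsidy: set 344 − 2P = 3P − 11 → P* = $71, Q* = 202.
With a per-unit subsidy paid to buyers, each effectively pays P − 7, so demand becomes Qd = 344 − 2(P − 7).
New equilibrium: buyers pay $66.8, sellers receive $73.8, Q = 210.4. (Wedge: Pb − Ps = −7.)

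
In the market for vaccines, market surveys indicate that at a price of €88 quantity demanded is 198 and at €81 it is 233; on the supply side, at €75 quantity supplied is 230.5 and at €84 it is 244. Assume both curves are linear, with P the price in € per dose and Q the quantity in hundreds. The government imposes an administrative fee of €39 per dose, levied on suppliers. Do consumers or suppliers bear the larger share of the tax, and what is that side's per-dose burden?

Demand slope: (233 − 198)/(81 − 88) = -5, so Qd = 638 − 5P.
Supply slope: (244 − 230.5)/(84 − 75) = 1.5, so Qs = 1.5P + 118.
Without the tax, 638 − 5P = 1.5P + 118 gives 6.5P = 520, so P* = €80 and Q* = 238.
With the tax collected from suppliers, supply shifts: Qs = 1.5(P − 39) + 118.
New equilibrium: consumers pay €89, suppliers receive €50, Q = 193. (Wedge: Pb − Ps = 39.)
Per-dose burden: consumers €9, suppliers €30.
Suppliers take the larger share because supply is less price-elastic here (demand slope 5 vs supply slope 1.5).

Suppliers bear the larger share: €30 per dose.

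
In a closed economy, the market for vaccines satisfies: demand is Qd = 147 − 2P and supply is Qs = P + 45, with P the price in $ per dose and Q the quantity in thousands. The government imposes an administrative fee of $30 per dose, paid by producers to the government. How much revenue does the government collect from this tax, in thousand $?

Tax revenue = $1770 thousand.

Without the tax, 147 − 2P = P + 45 gives 3P = 102, so P* = $34 and Q* = 79.
With the tax collected from producers, supply shifts: Qs = (P − 30) + 45.
New equilibrium: consumers pay $44, producers receive $14, Q = 59. (Wedge: Pb − Ps = 30.)
Revenue = t · Q = 30 · 59 = $1770.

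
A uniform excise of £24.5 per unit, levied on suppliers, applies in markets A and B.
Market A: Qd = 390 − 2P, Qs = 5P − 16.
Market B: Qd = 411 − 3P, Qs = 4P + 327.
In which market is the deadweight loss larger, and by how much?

Market A: pre-tax P* = £58, Q* = 274; post-tax Q = 239; deadweight loss = £428.75.
Market B: pre-tax P* = £12, Q* = 375; post-tax Q = 333; deadweight loss = £514.5.
Difference: £428.75 vs £514.5 → market B is larger by £85.75.

Market B, by £85.75.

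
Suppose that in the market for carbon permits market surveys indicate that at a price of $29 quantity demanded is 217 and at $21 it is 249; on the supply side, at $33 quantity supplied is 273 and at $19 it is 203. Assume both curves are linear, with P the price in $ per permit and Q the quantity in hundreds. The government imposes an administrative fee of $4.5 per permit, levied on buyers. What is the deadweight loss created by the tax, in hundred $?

Demand slope: (249 − 217)/(21 − 29) = -4, so Qd = 333 − 4P.
Supply slope: (203 − 273)/(19 − 33) = 5, so Qs = 5P + 108.
Before the tax: set 333 − 4P = 5P + 108 → P* = $25, Q* = 233.
With the tax collected from buyers, demand (in seller-price terms) shifts: Qd = 333 − 4(P + 4.5).
New equilibrium: buyers pay $27.5, producers receive $23, Q = 223. (Wedge: Pb − Ps = 4.5.)
Quantity falls by |ΔQ| = |233 − 223| = 10.
DWL = ½ · t · |ΔQ| = ½ · 4.5 · 10 = $22.5.

Deadweight loss = $22.5 hundred.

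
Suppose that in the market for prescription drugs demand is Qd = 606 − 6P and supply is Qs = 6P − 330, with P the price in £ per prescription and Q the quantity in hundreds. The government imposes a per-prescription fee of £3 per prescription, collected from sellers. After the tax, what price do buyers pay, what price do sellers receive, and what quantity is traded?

Buyers pay £79.5; sellers receive £76.5; quantity = 129.

Before the tax: set 606 − 6P = 6P − 330 → P* = £78, Q* = 138.
With the tax collected from sellers, supply shifts: Qs = 6(P − 3) − 330.
Solving gives Q = 129 with buyers paying £79.5 and sellers receiving £76.5 (the £3 wedge).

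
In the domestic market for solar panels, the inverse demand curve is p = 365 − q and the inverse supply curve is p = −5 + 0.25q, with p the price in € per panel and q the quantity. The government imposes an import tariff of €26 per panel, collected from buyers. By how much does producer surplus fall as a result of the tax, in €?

Producer surplus falls by €1485.12.

Inverting to q(p) form: qd = 365 − p; qs = 4p + 20.
Before the tax: set 365 − p = 4p + 20 → p* = €69, q* = 296.
With the tax collected from buyers, demand (in seller-price terms) shifts: qd = 365 − (p + 26).
New equilibrium: buyers pay €89.8, suppliers receive €63.8, q = 275.2. (Wedge: pb − ps = 26.)
ΔPS is the trapezoid between Q = 275.2 and Q = 296 of height €5.2: ½ · (296 + 275.2) · 5.2 = €1485.12.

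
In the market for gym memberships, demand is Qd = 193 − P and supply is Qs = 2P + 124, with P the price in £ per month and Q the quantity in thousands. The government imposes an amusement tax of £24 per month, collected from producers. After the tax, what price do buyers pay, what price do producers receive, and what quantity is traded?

Without the tax, 193 − P = 2P + 124 gives 3P = 69, so P* = £23 and Q* = 170.
With the tax collected from producers, supply shifts: Qs = 2(P − 24) + 124.
New equilibrium: buyers pay £39, producers receive £15, Q = 154. (Wedge: Pb − Ps = 24.)
The less price-elastic side of the market bears the larger share of a per-unit tax.

Buyers pay £39; producers receive £15; quantity = 154.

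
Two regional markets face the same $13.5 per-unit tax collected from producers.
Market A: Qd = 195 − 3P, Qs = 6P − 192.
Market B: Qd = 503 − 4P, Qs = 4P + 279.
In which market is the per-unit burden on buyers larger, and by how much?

Market A, by $2.25.

Market A: pre-tax P* = $43, Q* = 66; post-tax Q = 39; per-unit burden on buyers = $9.
Market B: pre-tax P* = $28, Q* = 391; post-tax Q = 364; per-unit burden on buyers = $6.75.
Difference: $9 vs $6.75 → market A is larger by $2.25.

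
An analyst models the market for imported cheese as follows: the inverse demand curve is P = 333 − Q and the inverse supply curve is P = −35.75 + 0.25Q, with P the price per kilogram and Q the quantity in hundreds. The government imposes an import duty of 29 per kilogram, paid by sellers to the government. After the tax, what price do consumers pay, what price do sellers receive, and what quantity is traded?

Inverting to Q(P) form: Qd = 333 − P; Qs = 4P + 143.
Without the tax, 333 − P = 4P + 143 gives 5P = 190, so P* = 38 and Q* = 295.
With the tax collected from sellers, supply shifts: Qs = 4(P − 29) + 143.
New equilibrium: consumers pay 61.2, sellers receive 32.2, Q = 271.8. (Wedge: Pb − Ps = 29.)

Consumers pay 61.2; sellers receive 32.2; quantity = 271.8.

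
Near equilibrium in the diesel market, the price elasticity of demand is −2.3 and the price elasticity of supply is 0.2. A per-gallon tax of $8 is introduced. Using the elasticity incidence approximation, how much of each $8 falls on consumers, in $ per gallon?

Incidence ratio: consumers' share ≈ εs / (εs + |εd|) = 0.2 / (0.2 + 2.3) = 0.08.
So consumers bear ≈ 0.08 × $8 = $0.64; producers bear $7.36.

Consumers bear ≈ $0.64 per gallon.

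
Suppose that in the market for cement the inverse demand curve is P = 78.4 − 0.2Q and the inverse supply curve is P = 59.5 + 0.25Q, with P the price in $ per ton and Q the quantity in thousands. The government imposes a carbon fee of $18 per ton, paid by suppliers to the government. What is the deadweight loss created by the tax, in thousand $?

Rewrite in direct form: Qd = 392 − 5P and Qs = 4P − 238.
Without the tax, 392 − 5P = 4P − 238 gives 9P = 630, so P* = $70 and Q* = 42.
With the tax collected from suppliers, supply shifts: Qs = 4(P − 18) − 238.
New equilibrium: consumers pay $78, suppliers receive $60, Q = 2. (Wedge: Pb − Ps = 18.)
Quantity falls by |ΔQ| = |42 − 2| = 40.
DWL = ½ · t · |ΔQ| = ½ · 18 · 40 = $360.

Deadweight loss = $360 thousand.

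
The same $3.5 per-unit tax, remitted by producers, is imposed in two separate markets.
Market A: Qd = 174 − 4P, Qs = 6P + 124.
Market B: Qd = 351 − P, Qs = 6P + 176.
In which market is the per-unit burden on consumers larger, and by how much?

Market B, by $0.9.

Market A: pre-tax P* = $5, Q* = 154; post-tax Q = 145.6; per-unit burden on consumers = $2.1.
Market B: pre-tax P* = $25, Q* = 326; post-tax Q = 323; per-unit burden on consumers = $3.
Difference: $2.1 vs $3 → market B is larger by $0.9.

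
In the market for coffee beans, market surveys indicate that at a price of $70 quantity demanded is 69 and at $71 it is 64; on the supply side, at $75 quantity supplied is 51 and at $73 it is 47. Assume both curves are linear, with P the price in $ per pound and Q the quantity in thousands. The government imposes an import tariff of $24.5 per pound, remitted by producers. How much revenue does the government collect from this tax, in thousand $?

Tax revenue = $343 thousand.

Demand slope: (64 − 69)/(71 − 70) = -5, so Qd = 419 − 5P.
Supply slope: (47 − 51)/(73 − 75) = 2, so Qs = 2P − 99.
Without the tax, 419 − 5P = 2P − 99 gives 7P = 518, so P* = $74 and Q* = 49.
With the tax collected from producers, supply shifts: Qs = 2(P − 24.5) − 99.
Solving gives Q = 14 with consumers paying $81 and producers receiving $56.5 (the $24.5 wedge).
Revenue = t · Q = 24.5 · 14 = $343.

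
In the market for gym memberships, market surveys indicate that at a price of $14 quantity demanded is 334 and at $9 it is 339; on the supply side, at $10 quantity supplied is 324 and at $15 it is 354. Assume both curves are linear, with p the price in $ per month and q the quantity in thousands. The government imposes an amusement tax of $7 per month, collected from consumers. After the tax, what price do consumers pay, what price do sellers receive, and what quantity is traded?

Demand slope: (339 − 334)/(9 − 14) = -1, so qd = 348 − p.
Supply slope: (354 − 324)/(15 − 10) = 6, so qs = 6p + 264.
Before the tax: set 348 − p = 6p + 264 → p* = $12, q* = 336.
With the tax collected from consumers, demand (in seller-price terms) shifts: qd = 348 − (p + 7).
New equilibrium: consumers pay $18, sellers receive $11, q = 330. (Wedge: pb − ps = 7.)
The less price-elastic side of the market bears the larger share of a per-unit tax.

Consumers pay $18; sellers receive $11; quantity = 330.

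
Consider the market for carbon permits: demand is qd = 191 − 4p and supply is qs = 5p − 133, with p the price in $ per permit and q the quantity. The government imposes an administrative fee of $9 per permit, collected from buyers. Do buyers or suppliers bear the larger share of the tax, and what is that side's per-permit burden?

Buyers bear the larger share: $5 per permit.

Before the tax: set 191 − 4p = 5p − 133 → p* = $36, q* = 47.
With the tax collected from buyers, demand (in seller-price terms) shifts: qd = 191 − 4(p + 9).
New equilibrium: buyers pay $41, suppliers receive $32, q = 27. (Wedge: pb − ps = 9.)
Per-permit burden: buyers $5, suppliers $4.
Buyers take the larger share because demand is less price-elastic here (demand slope 4 vs supply slope 5).
The less price-elastic side of the market bears the larger share of a per-unit tax.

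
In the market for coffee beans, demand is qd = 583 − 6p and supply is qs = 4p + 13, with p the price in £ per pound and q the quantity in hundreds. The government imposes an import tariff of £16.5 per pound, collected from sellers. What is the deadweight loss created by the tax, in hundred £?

Deadweight loss = £326.7 hundred.

Without the tax, 583 − 6p = 4p + 13 gives 10p = 570, so p* = £57 and q* = 241.
With the tax collected from sellers, supply shifts: qs = 4(p − 16.5) + 13.
Solving gives q = 201.4 with consumers paying £63.6 and sellers receiving £47.1 (the £16.5 wedge).
Quantity falls by |ΔQ| = |241 − 201.4| = 39.6.
DWL = ½ · t · |ΔQ| = ½ · 16.5 · 39.6 = £326.7.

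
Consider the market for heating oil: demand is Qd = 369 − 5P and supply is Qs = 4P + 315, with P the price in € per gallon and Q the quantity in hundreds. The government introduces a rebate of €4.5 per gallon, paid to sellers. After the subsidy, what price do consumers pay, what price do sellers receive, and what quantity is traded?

Consumers pay €4; sellers receive €8.5; quantity = 349.

Without the subsidy, 369 − 5P = 4P + 315 gives 9P = 54, so P* = €6 and Q* = 339.
With a per-unit subsidy paid to sellers, each receives P + 4.5 per unit sold, so supply becomes Qs = 4(P + 4.5) + 315.
Solving gives Q = 349 with consumers paying €4 and sellers receiving €8.5 (the €4.5 wedge).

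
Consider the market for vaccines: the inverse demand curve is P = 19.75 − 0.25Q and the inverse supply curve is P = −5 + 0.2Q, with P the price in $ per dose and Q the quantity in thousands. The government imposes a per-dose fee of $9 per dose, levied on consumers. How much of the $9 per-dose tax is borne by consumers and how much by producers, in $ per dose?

Consumers bear $5 per dose; producers bear $4 per dose.

Inverting to Q(P) form: Qd = 79 − 4P; Qs = 5P + 25.
Without the tax, 79 − 4P = 5P + 25 gives 9P = 54, so P* = $6 and Q* = 55.
With the tax collected from consumers, demand (in seller-price terms) shifts: Qd = 79 − 4(P + 9).
Solving gives Q = 35 with consumers paying $11 and producers receiving $2 (the $9 wedge).
Burden on consumers: $5; on producers: $4. (They sum to $9.)
The less price-elastic side of the market bears the larger share of a per-unit tax.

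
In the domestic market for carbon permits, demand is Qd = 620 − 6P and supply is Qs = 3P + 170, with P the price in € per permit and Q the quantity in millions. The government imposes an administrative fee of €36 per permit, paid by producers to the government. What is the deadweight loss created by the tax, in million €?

Deadweight loss = €1296 million.

Without the tax, 620 − 6P = 3P + 170 gives 9P = 450, so P* = €50 and Q* = 320.
With the tax collected from producers, supply shifts: Qs = 3(P − 36) + 170.
New equilibrium: buyers pay €62, producers receive €26, Q = 248. (Wedge: Pb − Ps = 36.)
Quantity falls by |ΔQ| = |320 − 248| = 72.
DWL = ½ · t · |ΔQ| = ½ · 36 · 72 = €1296.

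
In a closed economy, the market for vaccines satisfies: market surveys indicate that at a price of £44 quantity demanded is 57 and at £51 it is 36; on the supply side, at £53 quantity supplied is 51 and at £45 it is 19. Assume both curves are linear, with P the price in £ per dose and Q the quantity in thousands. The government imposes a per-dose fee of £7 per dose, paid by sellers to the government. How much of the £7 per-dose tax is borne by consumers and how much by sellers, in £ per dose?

Demand slope: (36 − 57)/(51 − 44) = -3, so Qd = 189 − 3P.
Supply slope: (19 − 51)/(45 − 53) = 4, so Qs = 4P − 161.
Before the tax: set 189 − 3P = 4P − 161 → P* = £50, Q* = 39.
With the tax collected from sellers, supply shifts: Qs = 4(P − 7) − 161.
Solving gives Q = 27 with consumers paying £54 and sellers receiving £47 (the £7 wedge).
Burden on consumers: £4; on sellers: £3. (They sum to £7.)

Consumers bear £4 per dose; sellers bear £3 per dose.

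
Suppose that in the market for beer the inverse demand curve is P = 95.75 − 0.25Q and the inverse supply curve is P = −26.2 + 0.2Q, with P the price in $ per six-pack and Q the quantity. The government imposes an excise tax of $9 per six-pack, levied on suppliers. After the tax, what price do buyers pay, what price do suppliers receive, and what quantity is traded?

Rewrite in direct form: Qd = 383 − 4P and Qs = 5P + 131.
Before the tax: set 383 − 4P = 5P + 131 → P* = $28, Q* = 271.
With the tax collected from suppliers, supply shifts: Qs = 5(P − 9) + 131.
Solving gives Q = 251 with buyers paying $33 and suppliers receiving $24 (the $9 wedge).

Buyers pay $33; suppliers receive $24; quantity = 251.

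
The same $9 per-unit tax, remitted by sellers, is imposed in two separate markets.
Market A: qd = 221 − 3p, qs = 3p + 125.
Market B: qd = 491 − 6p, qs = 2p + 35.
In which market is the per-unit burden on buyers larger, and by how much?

Market A: pre-tax p* = $16, q* = 173; post-tax q = 159.5; per-unit burden on buyers = $4.5.
Market B: pre-tax p* = $57, q* = 149; post-tax q = 135.5; per-unit burden on buyers = $2.25.
Difference: $4.5 vs $2.25 → market A is larger by $2.25.

Market A, by $2.25.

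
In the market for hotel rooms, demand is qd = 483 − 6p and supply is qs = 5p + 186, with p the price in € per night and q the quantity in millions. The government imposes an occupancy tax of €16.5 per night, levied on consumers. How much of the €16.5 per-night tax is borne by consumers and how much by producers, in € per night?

Consumers bear €7.5 per night; producers bear €9 per night.

Before the tax: set 483 − 6p = 5p + 186 → p* = €27, q* = 321.
With the tax collected from consumers, demand (in seller-price terms) shifts: qd = 483 − 6(p + 16.5).
New equilibrium: consumers pay €34.5, producers receive €18, q = 276. (Wedge: pb − ps = 16.5.)
Burden on consumers: €7.5; on producers: €9. (They sum to €16.5.)
The less price-elastic side of the market bears the larger share of a per-unit tax.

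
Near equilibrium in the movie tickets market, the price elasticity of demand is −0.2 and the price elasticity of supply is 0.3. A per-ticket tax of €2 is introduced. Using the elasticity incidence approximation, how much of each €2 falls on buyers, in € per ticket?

Incidence ratio: buyers' share ≈ εs / (εs + |εd|) = 0.3 / (0.3 + 0.2) = 0.6.
So buyers bear ≈ 0.6 × €2 = €1.2; sellers bear €0.8.

Buyers bear ≈ €1.2 per ticket.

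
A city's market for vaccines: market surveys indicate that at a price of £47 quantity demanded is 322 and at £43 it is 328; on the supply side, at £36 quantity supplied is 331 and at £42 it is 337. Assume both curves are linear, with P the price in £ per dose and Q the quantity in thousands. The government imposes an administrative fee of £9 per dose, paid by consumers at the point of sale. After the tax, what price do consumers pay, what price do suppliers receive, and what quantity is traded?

Demand slope: (328 − 322)/(43 − 47) = -1.5, so Qd = 392.5 − 1.5P.
Supply slope: (337 − 331)/(42 − 36) = 1, so Qs = P + 295.
Before the tax: set 392.5 − 1.5P = P + 295 → P* = £39, Q* = 334.
With the tax collected from consumers, demand (in seller-price terms) shifts: Qd = 392.5 − 1.5(P + 9).
Solving gives Q = 328.6 with consumers paying £42.6 and suppliers receiving £33.6 (the £9 wedge).
The less price-elastic side of the market bears the larger share of a per-unit tax.

Consumers pay £42.6; suppliers receive £33.6; quantity = 328.6.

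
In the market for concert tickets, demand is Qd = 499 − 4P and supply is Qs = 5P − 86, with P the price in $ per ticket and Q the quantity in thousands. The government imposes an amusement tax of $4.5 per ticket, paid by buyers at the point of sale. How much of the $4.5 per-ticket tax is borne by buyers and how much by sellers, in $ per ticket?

Before the tax: set 499 − 4P = 5P − 86 → P* = $65, Q* = 239.
With the tax collected from buyers, demand (in seller-price terms) shifts: Qd = 499 − 4(P + 4.5).
New equilibrium: buyers pay $67.5, sellers receive $63, Q = 229. (Wedge: Pb − Ps = 4.5.)
Burden on buyers: $2.5; on sellers: $2. (They sum to $4.5.)
The less price-elastic side of the market bears the larger share of a per-unit tax.

Buyers bear $2.5 per ticket; sellers bear $2 per ticket.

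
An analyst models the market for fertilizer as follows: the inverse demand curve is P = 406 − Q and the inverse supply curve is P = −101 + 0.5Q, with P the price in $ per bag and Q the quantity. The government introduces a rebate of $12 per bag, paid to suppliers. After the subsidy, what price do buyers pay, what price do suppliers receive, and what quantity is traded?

Rewrite in direct form: Qd = 406 − P and Qs = 2P + 202.
Without the subsidy, 406 − P = 2P + 202 gives 3P = 204, so P* = $68 and Q* = 338.
With a per-unit subsidy paid to suppliers, each receives P + 12 per unit sold, so supply becomes Qs = 2(P + 12) + 202.
New equilibrium: buyers pay $60, suppliers receive $72, Q = 346. (Wedge: Pb − Ps = −12.)

Buyers pay $60; suppliers receive $72; quantity = 346.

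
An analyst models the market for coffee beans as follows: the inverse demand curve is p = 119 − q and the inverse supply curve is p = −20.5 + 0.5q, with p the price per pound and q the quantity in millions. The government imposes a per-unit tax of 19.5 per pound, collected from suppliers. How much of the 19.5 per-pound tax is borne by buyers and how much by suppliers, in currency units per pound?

Inverting to q(p) form: qd = 119 − p; qs = 2p + 41.
Without the tax, 119 − p = 2p + 41 gives 3p = 78, so p* = 26 and q* = 93.
With the tax collected from suppliers, supply shifts: qs = 2(p − 19.5) + 41.
New equilibrium: buyers pay 39, suppliers receive 19.5, q = 80. (Wedge: pb − ps = 19.5.)
Burden on buyers: 13; on suppliers: 6.5. (They sum to 19.5.)

Buyers bear 13 per pound; suppliers bear 6.5 per pound.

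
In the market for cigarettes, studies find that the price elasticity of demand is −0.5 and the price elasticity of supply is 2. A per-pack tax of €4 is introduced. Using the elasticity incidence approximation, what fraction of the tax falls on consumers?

Incidence ratio: consumers' share ≈ εs / (εs + |εd|) = 2 / (2 + 0.5) = 0.8.
Supply is the more elastic side, so consumers bear the larger share.

Consumers' share ≈ 0.8.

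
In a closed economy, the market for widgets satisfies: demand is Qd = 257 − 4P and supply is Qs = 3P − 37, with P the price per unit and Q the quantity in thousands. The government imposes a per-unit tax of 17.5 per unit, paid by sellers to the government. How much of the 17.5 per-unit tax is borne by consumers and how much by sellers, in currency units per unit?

Consumers bear 7.5 per unit; sellers bear 10 per unit.

Before the tax: set 257 − 4P = 3P − 37 → P* = 42, Q* = 89.
With the tax collected from sellers, supply shifts: Qs = 3(P − 17.5) − 37.
Solving gives Q = 59 with consumers paying 49.5 and sellers receiving 32 (the 17.5 wedge).
Burden on consumers: 7.5; on sellers: 10. (They sum to 17.5.)
The less price-elastic side of the market bears the larger share of a per-unit tax.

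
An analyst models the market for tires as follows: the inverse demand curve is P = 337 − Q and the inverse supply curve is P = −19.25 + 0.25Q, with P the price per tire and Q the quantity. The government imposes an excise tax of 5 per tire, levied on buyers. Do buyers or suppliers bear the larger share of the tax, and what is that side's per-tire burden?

Rewrite in direct form: Qd = 337 − P and Qs = 4P + 77.
Before the tax: set 337 − P = 4P + 77 → P* = 52, Q* = 285.
With the tax collected from buyers, demand (in seller-price terms) shifts: Qd = 337 − (P + 5).
Solving gives Q = 281 with buyers paying 56 and suppliers receiving 51 (the 5 wedge).
Per-tire burden: buyers 4, suppliers 1.
Buyers take the larger share because demand is less price-elastic here (demand slope 1 vs supply slope 4).
The less price-elastic side of the market bears the larger share of a per-unit tax.

Buyers bear the larger share: 4 per tire.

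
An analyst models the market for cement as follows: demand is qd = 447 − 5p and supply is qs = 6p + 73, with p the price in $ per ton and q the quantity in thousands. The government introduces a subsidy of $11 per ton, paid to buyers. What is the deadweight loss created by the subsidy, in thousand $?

Deadweight loss = $165 thousand.

Without the subsidy, 447 − 5p = 6p + 73 gives 11p = 374, so p* = $34 and q* = 277.
With a per-unit subsidy paid to buyers, each effectively pays p − 11, so demand becomes qd = 447 − 5(p − 11).
Solving gives q = 307 with buyers paying $28 and producers receiving $39 (the $11 wedge).
Quantity rises by |ΔQ| = |277 − 307| = 30.
DWL = ½ · t · |ΔQ| = ½ · 11 · 30 = $165.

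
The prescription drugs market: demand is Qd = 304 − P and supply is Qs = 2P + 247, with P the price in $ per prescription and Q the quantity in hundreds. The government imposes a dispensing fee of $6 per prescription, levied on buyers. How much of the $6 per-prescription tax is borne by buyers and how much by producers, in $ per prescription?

Buyers bear $4 per prescription; producers bear $2 per prescription.

Before the tax: set 304 − P = 2P + 247 → P* = $19, Q* = 285.
With the tax collected from buyers, demand (in seller-price terms) shifts: Qd = 304 − (P + 6).
Solving gives Q = 281 with buyers paying $23 and producers receiving $17 (the $6 wedge).
Burden on buyers: $4; on producers: $2. (They sum to $6.)
The less price-elastic side of the market bears the larger share of a per-unit tax.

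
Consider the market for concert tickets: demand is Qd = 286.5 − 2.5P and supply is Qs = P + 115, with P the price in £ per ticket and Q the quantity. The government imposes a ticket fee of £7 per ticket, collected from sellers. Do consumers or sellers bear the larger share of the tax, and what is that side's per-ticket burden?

Sellers bear the larger share: £5 per ticket.

Before the tax: set 286.5 − 2.5P = P + 115 → P* = £49, Q* = 164.
With the tax collected from sellers, supply shifts: Qs = (P − 7) + 115.
New equilibrium: consumers pay £51, sellers receive £44, Q = 159. (Wedge: Pb − Ps = 7.)
Per-ticket burden: consumers £2, sellers £5.
Sellers take the larger share because supply is less price-elastic here (demand slope 2.5 vs supply slope 1).
The less price-elastic side of the market bears the larger share of a per-unit tax.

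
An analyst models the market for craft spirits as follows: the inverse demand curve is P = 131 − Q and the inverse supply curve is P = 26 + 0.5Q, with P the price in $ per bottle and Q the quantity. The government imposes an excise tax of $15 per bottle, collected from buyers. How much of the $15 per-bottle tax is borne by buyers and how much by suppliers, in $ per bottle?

Inverting to Q(P) form: Qd = 131 − P; Qs = 2P − 52.
Before the tax: set 131 − P = 2P − 52 → P* = $61, Q* = 70.
With the tax collected from buyers, demand (in seller-price terms) shifts: Qd = 131 − (P + 15).
New equilibrium: buyers pay $71, suppliers receive $56, Q = 60. (Wedge: Pb − Ps = 15.)
Burden on buyers: $10; on suppliers: $5. (They sum to $15.)
The less price-elastic side of the market bears the larger share of a per-unit tax.

Buyers bear $10 per bottle; suppliers bear $5 per bottle.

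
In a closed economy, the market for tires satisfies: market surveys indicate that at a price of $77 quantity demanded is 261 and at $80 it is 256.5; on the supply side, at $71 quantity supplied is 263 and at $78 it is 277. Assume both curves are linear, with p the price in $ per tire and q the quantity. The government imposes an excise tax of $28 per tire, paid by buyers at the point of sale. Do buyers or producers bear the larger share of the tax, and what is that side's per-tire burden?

Demand slope: (256.5 − 261)/(80 − 77) = -1.5, so qd = 376.5 − 1.5p.
Supply slope: (277 − 263)/(78 − 71) = 2, so qs = 2p + 121.
Before the tax: set 376.5 − 1.5p = 2p + 121 → p* = $73, q* = 267.
With the tax collected from buyers, demand (in seller-price terms) shifts: qd = 376.5 − 1.5(p + 28).
New equilibrium: buyers pay $89, producers receive $61, q = 243. (Wedge: pb − ps = 28.)
Per-tire burden: buyers $16, producers $12.
Buyers take the larger share because demand is less price-elastic here (demand slope 1.5 vs supply slope 2).

Buyers bear the larger share: $16 per tire.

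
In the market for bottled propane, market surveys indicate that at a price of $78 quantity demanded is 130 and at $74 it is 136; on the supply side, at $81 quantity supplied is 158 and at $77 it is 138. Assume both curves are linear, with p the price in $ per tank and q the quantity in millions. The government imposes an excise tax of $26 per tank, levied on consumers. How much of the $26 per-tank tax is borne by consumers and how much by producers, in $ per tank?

Consumers bear $20 per tank; producers bear $6 per tank.

Demand slope: (136 − 130)/(74 − 78) = -1.5, so qd = 247 − 1.5p.
Supply slope: (138 − 158)/(77 − 81) = 5, so qs = 5p − 247.
Before the tax: set 247 − 1.5p = 5p − 247 → p* = $76, q* = 133.
With the tax collected from consumers, demand (in seller-price terms) shifts: qd = 247 − 1.5(p + 26).
New equilibrium: consumers pay $96, producers receive $70, q = 103. (Wedge: pb − ps = 26.)
Burden on consumers: $20; on producers: $6. (They sum to $26.)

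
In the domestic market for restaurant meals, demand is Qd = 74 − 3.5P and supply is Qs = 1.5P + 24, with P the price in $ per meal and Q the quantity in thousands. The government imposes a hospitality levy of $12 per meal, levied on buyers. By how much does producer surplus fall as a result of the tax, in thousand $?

Without the tax, 74 − 3.5P = 1.5P + 24 gives 5P = 50, so P* = $10 and Q* = 39.
With the tax collected from buyers, demand (in seller-price terms) shifts: Qd = 74 − 3.5(P + 12).
New equilibrium: buyers pay $13.6, suppliers receive $1.6, Q = 26.4. (Wedge: Pb − Ps = 12.)
ΔPS is the trapezoid between Q = 26.4 and Q = 39 of height $8.4: ½ · (39 + 26.4) · 8.4 = $274.68.

Producer surplus falls by $274.68 thousand.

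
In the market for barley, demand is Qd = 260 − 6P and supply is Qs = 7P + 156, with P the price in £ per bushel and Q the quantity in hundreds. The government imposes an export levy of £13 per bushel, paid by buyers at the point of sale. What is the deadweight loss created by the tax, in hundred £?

Without the tax, 260 − 6P = 7P + 156 gives 13P = 104, so P* = £8 and Q* = 212.
With the tax collected from buyers, demand (in seller-price terms) shifts: Qd = 260 − 6(P + 13).
New equilibrium: buyers pay £15, producers receive £2, Q = 170. (Wedge: Pb − Ps = 13.)
Quantity falls by |ΔQ| = |212 − 170| = 42.
DWL = ½ · t · |ΔQ| = ½ · 13 · 42 = £273.

Deadweight loss = £273 hundred.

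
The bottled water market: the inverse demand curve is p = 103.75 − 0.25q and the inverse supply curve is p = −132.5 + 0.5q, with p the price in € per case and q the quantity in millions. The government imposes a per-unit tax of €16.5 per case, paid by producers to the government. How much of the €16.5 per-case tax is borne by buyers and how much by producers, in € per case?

Buyers bear €5.5 per case; producers bear €11 per case.

Rewrite in direct form: qd = 415 − 4p and qs = 2p + 265.
Before the tax: set 415 − 4p = 2p + 265 → p* = €25, q* = 315.
With the tax collected from producers, supply shifts: qs = 2(p − 16.5) + 265.
New equilibrium: buyers pay €30.5, producers receive €14, q = 293. (Wedge: pb − ps = 16.5.)
Burden on buyers: €5.5; on producers: €11. (They sum to €16.5.)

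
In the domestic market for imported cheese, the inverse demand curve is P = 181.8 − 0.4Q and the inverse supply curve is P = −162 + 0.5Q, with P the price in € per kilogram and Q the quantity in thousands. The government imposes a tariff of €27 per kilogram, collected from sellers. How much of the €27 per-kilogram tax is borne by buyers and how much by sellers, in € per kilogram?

Inverting to Q(P) form: Qd = 454.5 − 2.5P; Qs = 2P + 324.
Before the tax: set 454.5 − 2.5P = 2P + 324 → P* = €29, Q* = 382.
With the tax collected from sellers, supply shifts: Qs = 2(P − 27) + 324.
New equilibrium: buyers pay €41, sellers receive €14, Q = 352. (Wedge: Pb − Ps = 27.)
Burden on buyers: €12; on sellers: €15. (They sum to €27.)

Buyers bear €12 per kilogram; sellers bear €15 per kilogram.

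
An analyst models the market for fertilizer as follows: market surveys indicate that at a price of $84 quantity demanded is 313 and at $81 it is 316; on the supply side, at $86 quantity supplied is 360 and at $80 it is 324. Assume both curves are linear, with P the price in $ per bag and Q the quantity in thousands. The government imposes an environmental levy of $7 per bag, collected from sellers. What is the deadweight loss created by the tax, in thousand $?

Deadweight loss = $21 thousand.

Demand slope: (316 − 313)/(81 − 84) = -1, so Qd = 397 − P.
Supply slope: (324 − 360)/(80 − 86) = 6, so Qs = 6P − 156.
Without the tax, 397 − P = 6P − 156 gives 7P = 553, so P* = $79 and Q* = 318.
With the tax collected from sellers, supply shifts: Qs = 6(P − 7) − 156.
Solving gives Q = 312 with buyers paying $85 and sellers receiving $78 (the $7 wedge).
Quantity falls by |ΔQ| = |318 − 312| = 6.
DWL = ½ · t · |ΔQ| = ½ · 7 · 6 = $21.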